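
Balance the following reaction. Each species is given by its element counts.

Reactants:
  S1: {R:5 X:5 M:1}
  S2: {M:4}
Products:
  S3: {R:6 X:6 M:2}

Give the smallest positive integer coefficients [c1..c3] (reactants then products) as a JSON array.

Coefficients: [6, 1, 5]

R: 6·5+1·0 = 30 | 5·6 = 30
X: 6·5+1·0 = 30 | 5·6 = 30
M: 6·1+1·4 = 10 | 5·2 = 10
gcd(6,1,5) = 1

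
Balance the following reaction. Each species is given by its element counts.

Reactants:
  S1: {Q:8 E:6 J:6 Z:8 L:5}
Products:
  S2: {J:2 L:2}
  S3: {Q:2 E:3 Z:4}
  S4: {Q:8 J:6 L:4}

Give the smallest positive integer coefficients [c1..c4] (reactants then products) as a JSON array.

Q: 2·8 = 16 | 3·0+4·2+1·8 = 16
E: 2·6 = 12 | 3·0+4·3+1·0 = 12
J: 2·6 = 12 | 3·2+4·0+1·6 = 12
Z: 2·8 = 16 | 3·0+4·4+1·0 = 16
L: 2·5 = 10 | 3·2+4·0+1·4 = 10
gcd(2,3,4,1) = 1

Coefficients: [2, 3, 4, 1]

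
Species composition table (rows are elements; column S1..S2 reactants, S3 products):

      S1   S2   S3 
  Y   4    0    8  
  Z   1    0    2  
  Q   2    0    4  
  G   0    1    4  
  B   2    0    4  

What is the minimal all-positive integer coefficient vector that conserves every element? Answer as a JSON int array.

Y: 2·4+4·0 = 8 | 1·8 = 8
Z: 2·1+4·0 = 2 | 1·2 = 2
Q: 2·2+4·0 = 4 | 1·4 = 4
G: 2·0+4·1 = 4 | 1·4 = 4
B: 2·2+4·0 = 4 | 1·4 = 4
gcd(2,4,1) = 1

Coefficients: [2, 4, 1]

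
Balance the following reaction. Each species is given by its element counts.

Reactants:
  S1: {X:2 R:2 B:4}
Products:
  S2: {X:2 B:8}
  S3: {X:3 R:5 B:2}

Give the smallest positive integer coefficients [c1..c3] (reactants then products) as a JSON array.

Coefficients: [5, 2, 2]

X: 5·2 = 10 | 2·2+2·3 = 10
R: 5·2 = 10 | 2·0+2·5 = 10
B: 5·4 = 20 | 2·8+2·2 = 20
gcd(5,2,2) = 1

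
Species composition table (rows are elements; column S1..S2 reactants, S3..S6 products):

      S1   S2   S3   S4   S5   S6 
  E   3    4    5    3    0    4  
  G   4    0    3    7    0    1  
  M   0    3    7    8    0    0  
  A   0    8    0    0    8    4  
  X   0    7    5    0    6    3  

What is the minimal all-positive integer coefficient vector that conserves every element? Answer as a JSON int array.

E: 4·3+5·4 = 32 | 1·5+1·3+2·0+6·4 = 32
G: 4·4+5·0 = 16 | 1·3+1·7+2·0+6·1 = 16
M: 4·0+5·3 = 15 | 1·7+1·8+2·0+6·0 = 15
A: 4·0+5·8 = 40 | 1·0+1·0+2·8+6·4 = 40
X: 4·0+5·7 = 35 | 1·5+1·0+2·6+6·3 = 35
gcd(4,5,1,1,2,6) = 1

Coefficients: [4, 5, 1, 1, 2, 6]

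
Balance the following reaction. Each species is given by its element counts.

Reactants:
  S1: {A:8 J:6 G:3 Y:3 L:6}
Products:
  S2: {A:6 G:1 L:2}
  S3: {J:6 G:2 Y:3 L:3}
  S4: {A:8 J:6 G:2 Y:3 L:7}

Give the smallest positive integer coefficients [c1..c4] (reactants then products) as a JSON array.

A: 4·8 = 32 | 4·6+3·0+1·8 = 32
J: 4·6 = 24 | 4·0+3·6+1·6 = 24
G: 4·3 = 12 | 4·1+3·2+1·2 = 12
Y: 4·3 = 12 | 4·0+3·3+1·3 = 12
L: 4·6 = 24 | 4·2+3·3+1·7 = 24
gcd(4,4,3,1) = 1

Coefficients: [4, 4, 3, 1]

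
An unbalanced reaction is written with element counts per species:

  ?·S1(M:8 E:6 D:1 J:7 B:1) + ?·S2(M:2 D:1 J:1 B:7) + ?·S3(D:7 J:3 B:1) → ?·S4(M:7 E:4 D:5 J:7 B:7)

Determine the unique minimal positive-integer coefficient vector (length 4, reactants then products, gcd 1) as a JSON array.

M: 4·8+5·2+3·0 = 42 | 6·7 = 42
E: 4·6+5·0+3·0 = 24 | 6·4 = 24
D: 4·1+5·1+3·7 = 30 | 6·5 = 30
J: 4·7+5·1+3·3 = 42 | 6·7 = 42
B: 4·1+5·7+3·1 = 42 | 6·7 = 42
gcd(4,5,3,6) = 1

Coefficients: [4, 5, 3, 6]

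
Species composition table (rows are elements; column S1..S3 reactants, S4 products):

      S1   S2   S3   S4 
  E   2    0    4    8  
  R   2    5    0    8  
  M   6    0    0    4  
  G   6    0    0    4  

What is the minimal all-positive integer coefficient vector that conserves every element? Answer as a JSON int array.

E: 2·2+4·0+5·4 = 24 | 3·8 = 24
R: 2·2+4·5+5·0 = 24 | 3·8 = 24
M: 2·6+4·0+5·0 = 12 | 3·4 = 12
G: 2·6+4·0+5·0 = 12 | 3·4 = 12
gcd(2,4,5,3) = 1

Coefficients: [2, 4, 5, 3]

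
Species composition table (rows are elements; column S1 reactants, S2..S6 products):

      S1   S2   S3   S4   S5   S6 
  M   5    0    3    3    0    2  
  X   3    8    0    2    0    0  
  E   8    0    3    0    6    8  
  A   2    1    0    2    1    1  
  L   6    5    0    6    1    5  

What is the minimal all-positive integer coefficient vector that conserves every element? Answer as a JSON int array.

M: 4·5 = 20 | 1·0+4·3+2·3+2·0+1·2 = 20
X: 4·3 = 12 | 1·8+4·0+2·2+2·0+1·0 = 12
E: 4·8 = 32 | 1·0+4·3+2·0+2·6+1·8 = 32
A: 4·2 = 8 | 1·1+4·0+2·2+2·1+1·1 = 8
L: 4·6 = 24 | 1·5+4·0+2·6+2·1+1·5 = 24
gcd(4,1,4,2,2,1) = 1

Coefficients: [4, 1, 4, 2, 2, 1]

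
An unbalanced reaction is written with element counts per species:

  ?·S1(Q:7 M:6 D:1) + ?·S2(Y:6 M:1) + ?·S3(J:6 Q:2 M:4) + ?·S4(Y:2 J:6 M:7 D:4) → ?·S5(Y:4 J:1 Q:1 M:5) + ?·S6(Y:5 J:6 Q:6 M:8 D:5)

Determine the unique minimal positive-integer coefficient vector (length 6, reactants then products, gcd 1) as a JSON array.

Y: 4·0+6·6+1·0+4·2 = 44 | 6·4+4·5 = 44
J: 4·0+6·0+1·6+4·6 = 30 | 6·1+4·6 = 30
Q: 4·7+6·0+1·2+4·0 = 30 | 6·1+4·6 = 30
M: 4·6+6·1+1·4+4·7 = 62 | 6·5+4·8 = 62
D: 4·1+6·0+1·0+4·4 = 20 | 6·0+4·5 = 20
gcd(4,6,1,4,6,4) = 1

Coefficients: [4, 6, 1, 4, 6, 4]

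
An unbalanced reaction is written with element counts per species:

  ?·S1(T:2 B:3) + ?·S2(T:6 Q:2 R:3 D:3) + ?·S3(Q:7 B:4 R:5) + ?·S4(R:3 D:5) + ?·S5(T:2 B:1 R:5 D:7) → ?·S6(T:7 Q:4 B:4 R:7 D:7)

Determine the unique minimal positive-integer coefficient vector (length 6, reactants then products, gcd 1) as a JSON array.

T: 5·2+5·6+2·0+4·0+1·2 = 42 | 6·7 = 42
Q: 5·0+5·2+2·7+4·0+1·0 = 24 | 6·4 = 24
B: 5·3+5·0+2·4+4·0+1·1 = 24 | 6·4 = 24
R: 5·0+5·3+2·5+4·3+1·5 = 42 | 6·7 = 42
D: 5·0+5·3+2·0+4·5+1·7 = 42 | 6·7 = 42
gcd(5,5,2,4,1,6) = 1

Coefficients: [5, 5, 2, 4, 1, 6]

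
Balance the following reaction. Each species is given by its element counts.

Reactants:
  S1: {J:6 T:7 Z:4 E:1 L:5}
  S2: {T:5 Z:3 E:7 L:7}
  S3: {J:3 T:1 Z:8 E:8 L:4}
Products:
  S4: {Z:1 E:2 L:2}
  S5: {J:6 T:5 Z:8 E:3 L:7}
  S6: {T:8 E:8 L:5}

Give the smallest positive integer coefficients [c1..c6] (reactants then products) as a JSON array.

Coefficients: [5, 5, 2, 3, 6, 4]

J: 5·6+5·0+2·3 = 36 | 3·0+6·6+4·0 = 36
T: 5·7+5·5+2·1 = 62 | 3·0+6·5+4·8 = 62
Z: 5·4+5·3+2·8 = 51 | 3·1+6·8+4·0 = 51
E: 5·1+5·7+2·8 = 56 | 3·2+6·3+4·8 = 56
L: 5·5+5·7+2·4 = 68 | 3·2+6·7+4·5 = 68
gcd(5,5,2,3,6,4) = 1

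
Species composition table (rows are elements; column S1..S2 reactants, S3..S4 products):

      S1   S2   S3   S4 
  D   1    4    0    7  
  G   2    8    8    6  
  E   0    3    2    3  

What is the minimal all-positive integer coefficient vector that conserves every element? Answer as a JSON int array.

D: 1·1+5·4 = 21 | 3·0+3·7 = 21
G: 1·2+5·8 = 42 | 3·8+3·6 = 42
E: 1·0+5·3 = 15 | 3·2+3·3 = 15
gcd(1,5,3,3) = 1

Coefficients: [1, 5, 3, 3]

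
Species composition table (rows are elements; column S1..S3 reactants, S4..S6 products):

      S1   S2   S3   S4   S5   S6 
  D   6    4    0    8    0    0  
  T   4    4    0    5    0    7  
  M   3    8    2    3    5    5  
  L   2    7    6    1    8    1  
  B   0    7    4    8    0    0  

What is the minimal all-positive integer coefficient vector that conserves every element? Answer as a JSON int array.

D: 4·6+4·4+3·0 = 40 | 5·8+6·0+1·0 = 40
T: 4·4+4·4+3·0 = 32 | 5·5+6·0+1·7 = 32
M: 4·3+4·8+3·2 = 50 | 5·3+6·5+1·5 = 50
L: 4·2+4·7+3·6 = 54 | 5·1+6·8+1·1 = 54
B: 4·0+4·7+3·4 = 40 | 5·8+6·0+1·0 = 40
gcd(4,4,3,5,6,1) = 1

Coefficients: [4, 4, 3, 5, 6, 1]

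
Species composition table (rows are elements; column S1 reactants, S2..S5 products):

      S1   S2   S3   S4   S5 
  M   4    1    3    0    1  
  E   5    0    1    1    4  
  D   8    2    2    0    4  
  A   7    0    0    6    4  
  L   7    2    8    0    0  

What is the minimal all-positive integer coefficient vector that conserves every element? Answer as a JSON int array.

Coefficients: [2, 3, 1, 1, 2]

M: 2·4 = 8 | 3·1+1·3+1·0+2·1 = 8
E: 2·5 = 10 | 3·0+1·1+1·1+2·4 = 10
D: 2·8 = 16 | 3·2+1·2+1·0+2·4 = 16
A: 2·7 = 14 | 3·0+1·0+1·6+2·4 = 14
L: 2·7 = 14 | 3·2+1·8+1·0+2·0 = 14
gcd(2,3,1,1,2) = 1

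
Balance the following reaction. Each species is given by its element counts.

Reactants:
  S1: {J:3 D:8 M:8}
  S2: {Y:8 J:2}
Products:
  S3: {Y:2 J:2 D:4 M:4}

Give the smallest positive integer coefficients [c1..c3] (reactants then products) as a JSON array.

Coefficients: [2, 1, 4]

Y: 2·0+1·8 = 8 | 4·2 = 8
J: 2·3+1·2 = 8 | 4·2 = 8
D: 2·8+1·0 = 16 | 4·4 = 16
M: 2·8+1·0 = 16 | 4·4 = 16
gcd(2,1,4) = 1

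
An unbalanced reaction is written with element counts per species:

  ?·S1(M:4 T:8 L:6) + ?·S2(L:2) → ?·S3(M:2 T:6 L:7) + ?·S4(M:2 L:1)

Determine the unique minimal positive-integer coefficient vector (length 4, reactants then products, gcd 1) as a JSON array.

Coefficients: [3, 6, 4, 2]

M: 3·4+6·0 = 12 | 4·2+2·2 = 12
T: 3·8+6·0 = 24 | 4·6+2·0 = 24
L: 3·6+6·2 = 30 | 4·7+2·1 = 30
gcd(3,6,4,2) = 1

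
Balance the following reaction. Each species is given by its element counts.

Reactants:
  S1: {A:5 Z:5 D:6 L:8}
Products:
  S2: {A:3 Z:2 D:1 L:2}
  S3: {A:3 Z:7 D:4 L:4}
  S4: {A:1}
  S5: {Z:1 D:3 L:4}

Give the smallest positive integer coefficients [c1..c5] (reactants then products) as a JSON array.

A: 3·5 = 15 | 2·3+1·3+6·1+4·0 = 15
Z: 3·5 = 15 | 2·2+1·7+6·0+4·1 = 15
D: 3·6 = 18 | 2·1+1·4+6·0+4·3 = 18
L: 3·8 = 24 | 2·2+1·4+6·0+4·4 = 24
gcd(3,2,1,6,4) = 1

Coefficients: [3, 2, 1, 6, 4]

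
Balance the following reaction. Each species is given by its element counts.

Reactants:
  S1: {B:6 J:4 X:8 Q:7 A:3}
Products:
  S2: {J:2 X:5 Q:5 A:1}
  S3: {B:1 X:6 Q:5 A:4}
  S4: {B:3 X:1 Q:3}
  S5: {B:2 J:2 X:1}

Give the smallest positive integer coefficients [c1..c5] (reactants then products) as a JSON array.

Coefficients: [3, 1, 2, 2, 5]

B: 3·6 = 18 | 1·0+2·1+2·3+5·2 = 18
J: 3·4 = 12 | 1·2+2·0+2·0+5·2 = 12
X: 3·8 = 24 | 1·5+2·6+2·1+5·1 = 24
Q: 3·7 = 21 | 1·5+2·5+2·3+5·0 = 21
A: 3·3 = 9 | 1·1+2·4+2·0+5·0 = 9
gcd(3,1,2,2,5) = 1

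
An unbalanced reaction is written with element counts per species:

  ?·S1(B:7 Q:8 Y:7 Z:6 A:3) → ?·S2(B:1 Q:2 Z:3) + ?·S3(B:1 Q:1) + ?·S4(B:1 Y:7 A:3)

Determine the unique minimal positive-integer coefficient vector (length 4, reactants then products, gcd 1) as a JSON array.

Coefficients: [1, 2, 4, 1]

B: 1·7 = 7 | 2·1+4·1+1·1 = 7
Q: 1·8 = 8 | 2·2+4·1+1·0 = 8
Y: 1·7 = 7 | 2·0+4·0+1·7 = 7
Z: 1·6 = 6 | 2·3+4·0+1·0 = 6
A: 1·3 = 3 | 2·0+4·0+1·3 = 3
gcd(1,2,4,1) = 1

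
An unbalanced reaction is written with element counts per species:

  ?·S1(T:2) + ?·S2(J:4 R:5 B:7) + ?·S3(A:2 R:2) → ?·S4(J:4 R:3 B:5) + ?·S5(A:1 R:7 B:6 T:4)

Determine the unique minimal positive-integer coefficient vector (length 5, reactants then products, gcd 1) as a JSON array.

J: 4·0+6·4+1·0 = 24 | 6·4+2·0 = 24
A: 4·0+6·0+1·2 = 2 | 6·0+2·1 = 2
R: 4·0+6·5+1·2 = 32 | 6·3+2·7 = 32
B: 4·0+6·7+1·0 = 42 | 6·5+2·6 = 42
T: 4·2+6·0+1·0 = 8 | 6·0+2·4 = 8
gcd(4,6,1,6,2) = 1

Coefficients: [4, 6, 1, 6, 2]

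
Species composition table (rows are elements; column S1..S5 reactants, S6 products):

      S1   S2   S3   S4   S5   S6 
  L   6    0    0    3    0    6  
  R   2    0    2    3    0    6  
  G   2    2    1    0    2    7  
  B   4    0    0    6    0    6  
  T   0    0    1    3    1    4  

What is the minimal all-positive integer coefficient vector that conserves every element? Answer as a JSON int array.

Coefficients: [3, 4, 6, 2, 4, 4]

L: 3·6+4·0+6·0+2·3+4·0 = 24 | 4·6 = 24
R: 3·2+4·0+6·2+2·3+4·0 = 24 | 4·6 = 24
G: 3·2+4·2+6·1+2·0+4·2 = 28 | 4·7 = 28
B: 3·4+4·0+6·0+2·6+4·0 = 24 | 4·6 = 24
T: 3·0+4·0+6·1+2·3+4·1 = 16 | 4·4 = 16
gcd(3,4,6,2,4,4) = 1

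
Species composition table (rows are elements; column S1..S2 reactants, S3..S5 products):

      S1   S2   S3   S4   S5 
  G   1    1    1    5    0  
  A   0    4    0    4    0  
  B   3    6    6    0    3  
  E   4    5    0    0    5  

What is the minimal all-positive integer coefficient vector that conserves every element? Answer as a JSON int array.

Coefficients: [5, 1, 1, 1, 5]

G: 5·1+1·1 = 6 | 1·1+1·5+5·0 = 6
A: 5·0+1·4 = 4 | 1·0+1·4+5·0 = 4
B: 5·3+1·6 = 21 | 1·6+1·0+5·3 = 21
E: 5·4+1·5 = 25 | 1·0+1·0+5·5 = 25
gcd(5,1,1,1,5) = 1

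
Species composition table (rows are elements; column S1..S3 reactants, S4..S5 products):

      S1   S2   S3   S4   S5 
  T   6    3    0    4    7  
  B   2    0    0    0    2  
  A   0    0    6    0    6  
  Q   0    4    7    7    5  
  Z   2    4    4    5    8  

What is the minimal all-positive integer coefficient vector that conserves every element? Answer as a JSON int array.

Coefficients: [1, 3, 1, 2, 1]

T: 1·6+3·3+1·0 = 15 | 2·4+1·7 = 15
B: 1·2+3·0+1·0 = 2 | 2·0+1·2 = 2
A: 1·0+3·0+1·6 = 6 | 2·0+1·6 = 6
Q: 1·0+3·4+1·7 = 19 | 2·7+1·5 = 19
Z: 1·2+3·4+1·4 = 18 | 2·5+1·8 = 18
gcd(1,3,1,2,1) = 1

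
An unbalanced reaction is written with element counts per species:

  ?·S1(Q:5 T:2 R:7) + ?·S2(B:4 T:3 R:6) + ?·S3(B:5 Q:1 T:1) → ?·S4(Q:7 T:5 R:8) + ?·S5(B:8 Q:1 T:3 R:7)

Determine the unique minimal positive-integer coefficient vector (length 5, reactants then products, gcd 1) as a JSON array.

Coefficients: [3, 5, 4, 2, 5]

B: 3·0+5·4+4·5 = 40 | 2·0+5·8 = 40
Q: 3·5+5·0+4·1 = 19 | 2·7+5·1 = 19
T: 3·2+5·3+4·1 = 25 | 2·5+5·3 = 25
R: 3·7+5·6+4·0 = 51 | 2·8+5·7 = 51
gcd(3,5,4,2,5) = 1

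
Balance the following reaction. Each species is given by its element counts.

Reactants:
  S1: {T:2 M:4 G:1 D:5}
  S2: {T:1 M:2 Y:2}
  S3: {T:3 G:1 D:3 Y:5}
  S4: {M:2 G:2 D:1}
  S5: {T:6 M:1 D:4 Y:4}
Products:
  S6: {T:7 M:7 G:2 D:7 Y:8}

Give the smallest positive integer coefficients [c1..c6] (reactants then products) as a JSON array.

T: 2·2+5·1+2·3+1·0+1·6 = 21 | 3·7 = 21
M: 2·4+5·2+2·0+1·2+1·1 = 21 | 3·7 = 21
G: 2·1+5·0+2·1+1·2+1·0 = 6 | 3·2 = 6
D: 2·5+5·0+2·3+1·1+1·4 = 21 | 3·7 = 21
Y: 2·0+5·2+2·5+1·0+1·4 = 24 | 3·8 = 24
gcd(2,5,2,1,1,3) = 1

Coefficients: [2, 5, 2, 1, 1, 3]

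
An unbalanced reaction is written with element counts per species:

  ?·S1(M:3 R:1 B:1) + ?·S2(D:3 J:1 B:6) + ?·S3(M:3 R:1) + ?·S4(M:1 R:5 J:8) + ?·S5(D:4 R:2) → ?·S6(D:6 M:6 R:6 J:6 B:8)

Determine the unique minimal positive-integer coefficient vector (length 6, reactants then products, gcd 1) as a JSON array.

D: 4·0+6·3+5·0+3·0+3·4 = 30 | 5·6 = 30
M: 4·3+6·0+5·3+3·1+3·0 = 30 | 5·6 = 30
R: 4·1+6·0+5·1+3·5+3·2 = 30 | 5·6 = 30
J: 4·0+6·1+5·0+3·8+3·0 = 30 | 5·6 = 30
B: 4·1+6·6+5·0+3·0+3·0 = 40 | 5·8 = 40
gcd(4,6,5,3,3,5) = 1

Coefficients: [4, 6, 5, 3, 3, 5]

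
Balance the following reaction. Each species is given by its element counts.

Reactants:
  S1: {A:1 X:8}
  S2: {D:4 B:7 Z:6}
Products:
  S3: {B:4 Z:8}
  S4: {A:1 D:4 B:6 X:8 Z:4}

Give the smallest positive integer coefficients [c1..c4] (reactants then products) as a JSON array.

A: 4·1+4·0 = 4 | 1·0+4·1 = 4
D: 4·0+4·4 = 16 | 1·0+4·4 = 16
B: 4·0+4·7 = 28 | 1·4+4·6 = 28
X: 4·8+4·0 = 32 | 1·0+4·8 = 32
Z: 4·0+4·6 = 24 | 1·8+4·4 = 24
gcd(4,4,1,4) = 1

Coefficients: [4, 4, 1, 4]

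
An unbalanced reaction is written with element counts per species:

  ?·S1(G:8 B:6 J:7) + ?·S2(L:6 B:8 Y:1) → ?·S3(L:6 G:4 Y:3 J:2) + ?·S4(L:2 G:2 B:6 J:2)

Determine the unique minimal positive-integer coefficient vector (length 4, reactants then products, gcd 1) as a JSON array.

Coefficients: [2, 3, 1, 6]

L: 2·0+3·6 = 18 | 1·6+6·2 = 18
G: 2·8+3·0 = 16 | 1·4+6·2 = 16
B: 2·6+3·8 = 36 | 1·0+6·6 = 36
Y: 2·0+3·1 = 3 | 1·3+6·0 = 3
J: 2·7+3·0 = 14 | 1·2+6·2 = 14
gcd(2,3,1,6) = 1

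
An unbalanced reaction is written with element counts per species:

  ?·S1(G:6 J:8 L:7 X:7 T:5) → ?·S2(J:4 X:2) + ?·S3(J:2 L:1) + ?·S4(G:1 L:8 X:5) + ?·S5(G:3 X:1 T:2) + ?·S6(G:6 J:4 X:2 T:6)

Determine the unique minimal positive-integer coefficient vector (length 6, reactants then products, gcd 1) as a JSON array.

Coefficients: [4, 3, 4, 3, 1, 3]

G: 4·6 = 24 | 3·0+4·0+3·1+1·3+3·6 = 24
J: 4·8 = 32 | 3·4+4·2+3·0+1·0+3·4 = 32
L: 4·7 = 28 | 3·0+4·1+3·8+1·0+3·0 = 28
X: 4·7 = 28 | 3·2+4·0+3·5+1·1+3·2 = 28
T: 4·5 = 20 | 3·0+4·0+3·0+1·2+3·6 = 20
gcd(4,3,4,3,1,3) = 1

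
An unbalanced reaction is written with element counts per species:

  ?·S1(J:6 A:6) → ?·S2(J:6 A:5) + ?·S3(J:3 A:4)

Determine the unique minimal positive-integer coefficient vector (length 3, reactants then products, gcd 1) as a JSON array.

Coefficients: [3, 2, 2]

J: 3·6 = 18 | 2·6+2·3 = 18
A: 3·6 = 18 | 2·5+2·4 = 18
gcd(3,2,2) = 1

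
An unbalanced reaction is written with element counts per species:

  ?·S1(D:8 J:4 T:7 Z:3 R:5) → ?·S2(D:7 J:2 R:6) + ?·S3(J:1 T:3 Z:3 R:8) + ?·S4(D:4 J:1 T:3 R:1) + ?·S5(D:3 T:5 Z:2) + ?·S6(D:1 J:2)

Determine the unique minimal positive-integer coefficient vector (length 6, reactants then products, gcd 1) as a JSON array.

Coefficients: [3, 1, 1, 1, 3, 4]

D: 3·8 = 24 | 1·7+1·0+1·4+3·3+4·1 = 24
J: 3·4 = 12 | 1·2+1·1+1·1+3·0+4·2 = 12
T: 3·7 = 21 | 1·0+1·3+1·3+3·5+4·0 = 21
Z: 3·3 = 9 | 1·0+1·3+1·0+3·2+4·0 = 9
R: 3·5 = 15 | 1·6+1·8+1·1+3·0+4·0 = 15
gcd(3,1,1,1,3,4) = 1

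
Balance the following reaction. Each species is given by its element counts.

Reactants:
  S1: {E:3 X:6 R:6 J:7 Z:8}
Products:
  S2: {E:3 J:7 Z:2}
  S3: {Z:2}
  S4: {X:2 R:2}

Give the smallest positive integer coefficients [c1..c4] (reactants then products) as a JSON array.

Coefficients: [1, 1, 3, 3]

E: 1·3 = 3 | 1·3+3·0+3·0 = 3
X: 1·6 = 6 | 1·0+3·0+3·2 = 6
R: 1·6 = 6 | 1·0+3·0+3·2 = 6
J: 1·7 = 7 | 1·7+3·0+3·0 = 7
Z: 1·8 = 8 | 1·2+3·2+3·0 = 8
gcd(1,1,3,3) = 1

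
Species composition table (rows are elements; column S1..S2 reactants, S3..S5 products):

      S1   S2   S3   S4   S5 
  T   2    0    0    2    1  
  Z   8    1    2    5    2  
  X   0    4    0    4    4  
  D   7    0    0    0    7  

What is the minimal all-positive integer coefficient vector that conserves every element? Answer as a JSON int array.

T: 2·2+3·0 = 4 | 5·0+1·2+2·1 = 4
Z: 2·8+3·1 = 19 | 5·2+1·5+2·2 = 19
X: 2·0+3·4 = 12 | 5·0+1·4+2·4 = 12
D: 2·7+3·0 = 14 | 5·0+1·0+2·7 = 14
gcd(2,3,5,1,2) = 1

Coefficients: [2, 3, 5, 1, 2]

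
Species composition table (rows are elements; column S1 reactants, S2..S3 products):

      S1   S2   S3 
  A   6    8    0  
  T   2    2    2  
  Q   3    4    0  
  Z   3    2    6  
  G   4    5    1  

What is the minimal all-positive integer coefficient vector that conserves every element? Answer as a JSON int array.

A: 4·6 = 24 | 3·8+1·0 = 24
T: 4·2 = 8 | 3·2+1·2 = 8
Q: 4·3 = 12 | 3·4+1·0 = 12
Z: 4·3 = 12 | 3·2+1·6 = 12
G: 4·4 = 16 | 3·5+1·1 = 16
gcd(4,3,1) = 1

Coefficients: [4, 3, 1]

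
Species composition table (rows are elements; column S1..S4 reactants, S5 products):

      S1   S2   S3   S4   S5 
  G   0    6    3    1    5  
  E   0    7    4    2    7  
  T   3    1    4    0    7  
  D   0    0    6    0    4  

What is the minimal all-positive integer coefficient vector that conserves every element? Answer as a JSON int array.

Coefficients: [4, 1, 2, 3, 3]

G: 4·0+1·6+2·3+3·1 = 15 | 3·5 = 15
E: 4·0+1·7+2·4+3·2 = 21 | 3·7 = 21
T: 4·3+1·1+2·4+3·0 = 21 | 3·7 = 21
D: 4·0+1·0+2·6+3·0 = 12 | 3·4 = 12
gcd(4,1,2,3,3) = 1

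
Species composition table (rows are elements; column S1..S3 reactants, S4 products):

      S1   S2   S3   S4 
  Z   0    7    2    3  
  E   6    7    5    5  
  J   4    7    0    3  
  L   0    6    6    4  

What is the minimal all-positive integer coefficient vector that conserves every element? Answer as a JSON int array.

Coefficients: [1, 2, 2, 6]

Z: 1·0+2·7+2·2 = 18 | 6·3 = 18
E: 1·6+2·7+2·5 = 30 | 6·5 = 30
J: 1·4+2·7+2·0 = 18 | 6·3 = 18
L: 1·0+2·6+2·6 = 24 | 6·4 = 24
gcd(1,2,2,6) = 1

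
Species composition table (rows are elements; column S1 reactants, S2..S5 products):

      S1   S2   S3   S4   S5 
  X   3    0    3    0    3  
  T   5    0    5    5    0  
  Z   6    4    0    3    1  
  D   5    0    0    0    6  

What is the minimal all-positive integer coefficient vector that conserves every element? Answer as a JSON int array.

X: 6·3 = 18 | 4·0+1·3+5·0+5·3 = 18
T: 6·5 = 30 | 4·0+1·5+5·5+5·0 = 30
Z: 6·6 = 36 | 4·4+1·0+5·3+5·1 = 36
D: 6·5 = 30 | 4·0+1·0+5·0+5·6 = 30
gcd(6,4,1,5,5) = 1

Coefficients: [6, 4, 1, 5, 5]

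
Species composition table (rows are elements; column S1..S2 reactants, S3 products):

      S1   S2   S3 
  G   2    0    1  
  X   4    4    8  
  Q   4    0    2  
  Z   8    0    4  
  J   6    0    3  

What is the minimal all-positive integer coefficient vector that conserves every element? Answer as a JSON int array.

G: 1·2+3·0 = 2 | 2·1 = 2
X: 1·4+3·4 = 16 | 2·8 = 16
Q: 1·4+3·0 = 4 | 2·2 = 4
Z: 1·8+3·0 = 8 | 2·4 = 8
J: 1·6+3·0 = 6 | 2·3 = 6
gcd(1,3,2) = 1

Coefficients: [1, 3, 2]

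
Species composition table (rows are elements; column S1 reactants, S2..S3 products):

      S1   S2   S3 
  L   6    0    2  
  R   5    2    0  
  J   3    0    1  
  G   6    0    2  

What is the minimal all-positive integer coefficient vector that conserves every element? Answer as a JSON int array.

Coefficients: [2, 5, 6]

L: 2·6 = 12 | 5·0+6·2 = 12
R: 2·5 = 10 | 5·2+6·0 = 10
J: 2·3 = 6 | 5·0+6·1 = 6
G: 2·6 = 12 | 5·0+6·2 = 12
gcd(2,5,6) = 1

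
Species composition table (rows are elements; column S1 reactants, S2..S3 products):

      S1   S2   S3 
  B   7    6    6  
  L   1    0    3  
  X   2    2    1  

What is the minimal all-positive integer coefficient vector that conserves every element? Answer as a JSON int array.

Coefficients: [6, 5, 2]

B: 6·7 = 42 | 5·6+2·6 = 42
L: 6·1 = 6 | 5·0+2·3 = 6
X: 6·2 = 12 | 5·2+2·1 = 12
gcd(6,5,2) = 1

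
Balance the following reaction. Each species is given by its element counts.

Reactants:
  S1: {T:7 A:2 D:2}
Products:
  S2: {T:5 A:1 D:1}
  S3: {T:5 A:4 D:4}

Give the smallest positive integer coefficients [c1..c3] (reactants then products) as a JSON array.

T: 5·7 = 35 | 6·5+1·5 = 35
A: 5·2 = 10 | 6·1+1·4 = 10
D: 5·2 = 10 | 6·1+1·4 = 10
gcd(5,6,1) = 1

Coefficients: [5, 6, 1]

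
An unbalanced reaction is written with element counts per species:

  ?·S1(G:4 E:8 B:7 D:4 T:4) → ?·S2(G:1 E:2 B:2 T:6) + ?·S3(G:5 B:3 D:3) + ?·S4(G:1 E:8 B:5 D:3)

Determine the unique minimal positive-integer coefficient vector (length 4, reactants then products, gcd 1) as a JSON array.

Coefficients: [6, 4, 3, 5]

G: 6·4 = 24 | 4·1+3·5+5·1 = 24
E: 6·8 = 48 | 4·2+3·0+5·8 = 48
B: 6·7 = 42 | 4·2+3·3+5·5 = 42
D: 6·4 = 24 | 4·0+3·3+5·3 = 24
T: 6·4 = 24 | 4·6+3·0+5·0 = 24
gcd(6,4,3,5) = 1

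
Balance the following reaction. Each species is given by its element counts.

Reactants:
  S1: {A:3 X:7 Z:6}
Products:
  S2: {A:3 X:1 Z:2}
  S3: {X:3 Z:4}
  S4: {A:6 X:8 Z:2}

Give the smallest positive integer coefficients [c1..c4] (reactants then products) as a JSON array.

Coefficients: [5, 1, 6, 2]

A: 5·3 = 15 | 1·3+6·0+2·6 = 15
X: 5·7 = 35 | 1·1+6·3+2·8 = 35
Z: 5·6 = 30 | 1·2+6·4+2·2 = 30
gcd(5,1,6,2) = 1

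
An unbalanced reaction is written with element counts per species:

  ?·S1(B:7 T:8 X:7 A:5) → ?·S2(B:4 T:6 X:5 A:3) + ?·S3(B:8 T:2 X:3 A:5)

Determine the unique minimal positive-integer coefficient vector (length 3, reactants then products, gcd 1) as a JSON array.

Coefficients: [4, 5, 1]

B: 4·7 = 28 | 5·4+1·8 = 28
T: 4·8 = 32 | 5·6+1·2 = 32
X: 4·7 = 28 | 5·5+1·3 = 28
A: 4·5 = 20 | 5·3+1·5 = 20
gcd(4,5,1) = 1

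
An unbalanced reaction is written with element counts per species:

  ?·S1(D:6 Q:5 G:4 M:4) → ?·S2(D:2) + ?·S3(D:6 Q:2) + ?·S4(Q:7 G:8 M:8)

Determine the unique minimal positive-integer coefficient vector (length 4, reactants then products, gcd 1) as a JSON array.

Coefficients: [4, 3, 3, 2]

D: 4·6 = 24 | 3·2+3·6+2·0 = 24
Q: 4·5 = 20 | 3·0+3·2+2·7 = 20
G: 4·4 = 16 | 3·0+3·0+2·8 = 16
M: 4·4 = 16 | 3·0+3·0+2·8 = 16
gcd(4,3,3,2) = 1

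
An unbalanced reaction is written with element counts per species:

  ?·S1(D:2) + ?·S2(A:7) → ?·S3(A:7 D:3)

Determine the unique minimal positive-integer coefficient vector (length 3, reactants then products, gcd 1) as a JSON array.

A: 3·0+2·7 = 14 | 2·7 = 14
D: 3·2+2·0 = 6 | 2·3 = 6
gcd(3,2,2) = 1

Coefficients: [3, 2, 2]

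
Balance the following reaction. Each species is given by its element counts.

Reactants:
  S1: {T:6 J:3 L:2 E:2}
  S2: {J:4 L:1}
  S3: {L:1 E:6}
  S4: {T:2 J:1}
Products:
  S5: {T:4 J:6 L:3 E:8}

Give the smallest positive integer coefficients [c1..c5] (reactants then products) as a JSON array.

T: 2·6+5·0+6·0+4·2 = 20 | 5·4 = 20
J: 2·3+5·4+6·0+4·1 = 30 | 5·6 = 30
L: 2·2+5·1+6·1+4·0 = 15 | 5·3 = 15
E: 2·2+5·0+6·6+4·0 = 40 | 5·8 = 40
gcd(2,5,6,4,5) = 1

Coefficients: [2, 5, 6, 4, 5]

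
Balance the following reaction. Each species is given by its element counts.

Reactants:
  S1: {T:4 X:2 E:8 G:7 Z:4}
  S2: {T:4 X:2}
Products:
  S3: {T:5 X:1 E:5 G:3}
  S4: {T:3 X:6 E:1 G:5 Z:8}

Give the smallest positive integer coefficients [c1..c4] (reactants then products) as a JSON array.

T: 4·4+5·4 = 36 | 6·5+2·3 = 36
X: 4·2+5·2 = 18 | 6·1+2·6 = 18
E: 4·8+5·0 = 32 | 6·5+2·1 = 32
G: 4·7+5·0 = 28 | 6·3+2·5 = 28
Z: 4·4+5·0 = 16 | 6·0+2·8 = 16
gcd(4,5,6,2) = 1

Coefficients: [4, 5, 6, 2]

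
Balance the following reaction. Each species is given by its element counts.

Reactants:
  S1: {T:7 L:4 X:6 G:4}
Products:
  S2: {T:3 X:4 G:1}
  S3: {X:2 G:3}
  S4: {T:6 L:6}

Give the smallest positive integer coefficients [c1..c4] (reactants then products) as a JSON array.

Coefficients: [3, 3, 3, 2]

T: 3·7 = 21 | 3·3+3·0+2·6 = 21
L: 3·4 = 12 | 3·0+3·0+2·6 = 12
X: 3·6 = 18 | 3·4+3·2+2·0 = 18
G: 3·4 = 12 | 3·1+3·3+2·0 = 12
gcd(3,3,3,2) = 1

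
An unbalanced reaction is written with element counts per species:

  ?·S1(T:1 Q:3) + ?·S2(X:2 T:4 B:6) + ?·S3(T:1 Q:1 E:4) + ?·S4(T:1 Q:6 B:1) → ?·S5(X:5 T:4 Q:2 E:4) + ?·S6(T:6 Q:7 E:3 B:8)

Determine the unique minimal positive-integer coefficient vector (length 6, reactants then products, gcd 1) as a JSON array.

Coefficients: [5, 5, 5, 2, 2, 4]

X: 5·0+5·2+5·0+2·0 = 10 | 2·5+4·0 = 10
T: 5·1+5·4+5·1+2·1 = 32 | 2·4+4·6 = 32
Q: 5·3+5·0+5·1+2·6 = 32 | 2·2+4·7 = 32
E: 5·0+5·0+5·4+2·0 = 20 | 2·4+4·3 = 20
B: 5·0+5·6+5·0+2·1 = 32 | 2·0+4·8 = 32
gcd(5,5,5,2,2,4) = 1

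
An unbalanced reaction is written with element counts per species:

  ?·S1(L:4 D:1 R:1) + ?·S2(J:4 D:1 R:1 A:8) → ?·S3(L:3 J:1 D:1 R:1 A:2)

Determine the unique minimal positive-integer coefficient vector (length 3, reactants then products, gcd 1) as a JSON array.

Coefficients: [3, 1, 4]

L: 3·4+1·0 = 12 | 4·3 = 12
J: 3·0+1·4 = 4 | 4·1 = 4
D: 3·1+1·1 = 4 | 4·1 = 4
R: 3·1+1·1 = 4 | 4·1 = 4
A: 3·0+1·8 = 8 | 4·2 = 8
gcd(3,1,4) = 1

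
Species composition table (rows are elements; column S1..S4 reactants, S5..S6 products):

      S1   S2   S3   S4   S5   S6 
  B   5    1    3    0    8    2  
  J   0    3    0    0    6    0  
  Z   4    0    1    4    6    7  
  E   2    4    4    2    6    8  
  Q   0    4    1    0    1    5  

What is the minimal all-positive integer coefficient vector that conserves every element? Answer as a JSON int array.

Coefficients: [3, 4, 1, 5, 2, 3]

B: 3·5+4·1+1·3+5·0 = 22 | 2·8+3·2 = 22
J: 3·0+4·3+1·0+5·0 = 12 | 2·6+3·0 = 12
Z: 3·4+4·0+1·1+5·4 = 33 | 2·6+3·7 = 33
E: 3·2+4·4+1·4+5·2 = 36 | 2·6+3·8 = 36
Q: 3·0+4·4+1·1+5·0 = 17 | 2·1+3·5 = 17
gcd(3,4,1,5,2,3) = 1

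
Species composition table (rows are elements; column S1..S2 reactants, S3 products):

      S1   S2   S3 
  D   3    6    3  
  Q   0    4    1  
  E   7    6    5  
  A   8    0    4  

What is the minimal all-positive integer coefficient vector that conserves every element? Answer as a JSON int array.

Coefficients: [2, 1, 4]

D: 2·3+1·6 = 12 | 4·3 = 12
Q: 2·0+1·4 = 4 | 4·1 = 4
E: 2·7+1·6 = 20 | 4·5 = 20
A: 2·8+1·0 = 16 | 4·4 = 16
gcd(2,1,4) = 1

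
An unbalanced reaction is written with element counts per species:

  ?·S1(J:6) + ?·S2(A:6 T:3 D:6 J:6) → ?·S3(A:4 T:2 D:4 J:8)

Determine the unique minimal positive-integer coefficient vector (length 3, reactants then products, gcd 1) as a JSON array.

Coefficients: [2, 2, 3]

A: 2·0+2·6 = 12 | 3·4 = 12
T: 2·0+2·3 = 6 | 3·2 = 6
D: 2·0+2·6 = 12 | 3·4 = 12
J: 2·6+2·6 = 24 | 3·8 = 24
gcd(2,2,3) = 1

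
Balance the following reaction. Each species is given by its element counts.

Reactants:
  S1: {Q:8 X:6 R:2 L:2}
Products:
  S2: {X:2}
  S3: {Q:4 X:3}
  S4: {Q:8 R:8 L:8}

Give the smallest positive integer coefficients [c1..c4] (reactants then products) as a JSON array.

Q: 4·8 = 32 | 3·0+6·4+1·8 = 32
X: 4·6 = 24 | 3·2+6·3+1·0 = 24
R: 4·2 = 8 | 3·0+6·0+1·8 = 8
L: 4·2 = 8 | 3·0+6·0+1·8 = 8
gcd(4,3,6,1) = 1

Coefficients: [4, 3, 6, 1]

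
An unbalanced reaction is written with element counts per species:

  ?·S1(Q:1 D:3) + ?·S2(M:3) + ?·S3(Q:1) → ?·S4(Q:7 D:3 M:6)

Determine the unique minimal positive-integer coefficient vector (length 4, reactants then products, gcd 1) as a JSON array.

Coefficients: [1, 2, 6, 1]

Q: 1·1+2·0+6·1 = 7 | 1·7 = 7
D: 1·3+2·0+6·0 = 3 | 1·3 = 3
M: 1·0+2·3+6·0 = 6 | 1·6 = 6
gcd(1,2,6,1) = 1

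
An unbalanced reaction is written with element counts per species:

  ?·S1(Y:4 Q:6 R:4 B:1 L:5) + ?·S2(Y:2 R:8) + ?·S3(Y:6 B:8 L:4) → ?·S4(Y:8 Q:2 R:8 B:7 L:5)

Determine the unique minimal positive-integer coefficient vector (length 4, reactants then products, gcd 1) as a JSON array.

Coefficients: [2, 5, 5, 6]

Y: 2·4+5·2+5·6 = 48 | 6·8 = 48
Q: 2·6+5·0+5·0 = 12 | 6·2 = 12
R: 2·4+5·8+5·0 = 48 | 6·8 = 48
B: 2·1+5·0+5·8 = 42 | 6·7 = 42
L: 2·5+5·0+5·4 = 30 | 6·5 = 30
gcd(2,5,5,6) = 1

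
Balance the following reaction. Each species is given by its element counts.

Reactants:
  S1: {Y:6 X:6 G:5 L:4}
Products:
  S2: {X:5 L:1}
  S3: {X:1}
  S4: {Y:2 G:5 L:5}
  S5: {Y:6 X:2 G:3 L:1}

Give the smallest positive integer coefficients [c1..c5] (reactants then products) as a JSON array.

Coefficients: [6, 4, 6, 3, 5]

Y: 6·6 = 36 | 4·0+6·0+3·2+5·6 = 36
X: 6·6 = 36 | 4·5+6·1+3·0+5·2 = 36
G: 6·5 = 30 | 4·0+6·0+3·5+5·3 = 30
L: 6·4 = 24 | 4·1+6·0+3·5+5·1 = 24
gcd(6,4,6,3,5) = 1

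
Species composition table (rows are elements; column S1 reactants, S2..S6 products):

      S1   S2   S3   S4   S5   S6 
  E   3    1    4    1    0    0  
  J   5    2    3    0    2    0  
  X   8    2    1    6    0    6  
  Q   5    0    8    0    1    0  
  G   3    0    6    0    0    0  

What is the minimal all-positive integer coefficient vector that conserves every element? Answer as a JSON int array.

Coefficients: [4, 3, 2, 1, 4, 3]

E: 4·3 = 12 | 3·1+2·4+1·1+4·0+3·0 = 12
J: 4·5 = 20 | 3·2+2·3+1·0+4·2+3·0 = 20
X: 4·8 = 32 | 3·2+2·1+1·6+4·0+3·6 = 32
Q: 4·5 = 20 | 3·0+2·8+1·0+4·1+3·0 = 20
G: 4·3 = 12 | 3·0+2·6+1·0+4·0+3·0 = 12
gcd(4,3,2,1,4,3) = 1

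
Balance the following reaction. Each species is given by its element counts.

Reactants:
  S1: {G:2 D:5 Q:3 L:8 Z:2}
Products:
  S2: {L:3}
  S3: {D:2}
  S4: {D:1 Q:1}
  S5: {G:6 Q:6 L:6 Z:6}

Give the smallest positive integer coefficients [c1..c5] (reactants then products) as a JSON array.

Coefficients: [3, 6, 6, 3, 1]

G: 3·2 = 6 | 6·0+6·0+3·0+1·6 = 6
D: 3·5 = 15 | 6·0+6·2+3·1+1·0 = 15
Q: 3·3 = 9 | 6·0+6·0+3·1+1·6 = 9
L: 3·8 = 24 | 6·3+6·0+3·0+1·6 = 24
Z: 3·2 = 6 | 6·0+6·0+3·0+1·6 = 6
gcd(3,6,6,3,1) = 1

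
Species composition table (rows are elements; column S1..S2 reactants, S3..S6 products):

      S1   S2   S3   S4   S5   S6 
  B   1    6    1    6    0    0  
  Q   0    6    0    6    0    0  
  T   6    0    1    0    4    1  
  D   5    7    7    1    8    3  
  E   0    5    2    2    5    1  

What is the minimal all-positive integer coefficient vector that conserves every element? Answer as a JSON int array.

Coefficients: [2, 5, 2, 5, 1, 6]

B: 2·1+5·6 = 32 | 2·1+5·6+1·0+6·0 = 32
Q: 2·0+5·6 = 30 | 2·0+5·6+1·0+6·0 = 30
T: 2·6+5·0 = 12 | 2·1+5·0+1·4+6·1 = 12
D: 2·5+5·7 = 45 | 2·7+5·1+1·8+6·3 = 45
E: 2·0+5·5 = 25 | 2·2+5·2+1·5+6·1 = 25
gcd(2,5,2,5,1,6) = 1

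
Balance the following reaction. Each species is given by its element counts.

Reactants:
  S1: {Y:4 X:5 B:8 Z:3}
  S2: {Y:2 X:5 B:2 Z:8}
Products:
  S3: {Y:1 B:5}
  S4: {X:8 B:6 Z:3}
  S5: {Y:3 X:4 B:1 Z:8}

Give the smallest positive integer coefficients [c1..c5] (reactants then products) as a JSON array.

Coefficients: [1, 3, 1, 1, 3]

Y: 1·4+3·2 = 10 | 1·1+1·0+3·3 = 10
X: 1·5+3·5 = 20 | 1·0+1·8+3·4 = 20
B: 1·8+3·2 = 14 | 1·5+1·6+3·1 = 14
Z: 1·3+3·8 = 27 | 1·0+1·3+3·8 = 27
gcd(1,3,1,1,3) = 1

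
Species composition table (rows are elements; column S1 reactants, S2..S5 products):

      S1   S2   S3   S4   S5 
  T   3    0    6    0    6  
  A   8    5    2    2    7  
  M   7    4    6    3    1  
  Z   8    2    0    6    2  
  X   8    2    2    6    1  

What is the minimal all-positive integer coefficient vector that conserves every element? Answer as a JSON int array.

T: 6·3 = 18 | 4·0+1·6+6·0+2·6 = 18
A: 6·8 = 48 | 4·5+1·2+6·2+2·7 = 48
M: 6·7 = 42 | 4·4+1·6+6·3+2·1 = 42
Z: 6·8 = 48 | 4·2+1·0+6·6+2·2 = 48
X: 6·8 = 48 | 4·2+1·2+6·6+2·1 = 48
gcd(6,4,1,6,2) = 1

Coefficients: [6, 4, 1, 6, 2]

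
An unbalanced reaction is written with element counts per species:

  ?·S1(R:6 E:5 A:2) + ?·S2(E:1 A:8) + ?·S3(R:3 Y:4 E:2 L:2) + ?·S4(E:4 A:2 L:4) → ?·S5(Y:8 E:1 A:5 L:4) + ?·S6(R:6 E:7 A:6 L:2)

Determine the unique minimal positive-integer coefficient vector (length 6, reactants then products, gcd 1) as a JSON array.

R: 4·6+4·0+4·3+3·0 = 36 | 2·0+6·6 = 36
Y: 4·0+4·0+4·4+3·0 = 16 | 2·8+6·0 = 16
E: 4·5+4·1+4·2+3·4 = 44 | 2·1+6·7 = 44
A: 4·2+4·8+4·0+3·2 = 46 | 2·5+6·6 = 46
L: 4·0+4·0+4·2+3·4 = 20 | 2·4+6·2 = 20
gcd(4,4,4,3,2,6) = 1

Coefficients: [4, 4, 4, 3, 2, 6]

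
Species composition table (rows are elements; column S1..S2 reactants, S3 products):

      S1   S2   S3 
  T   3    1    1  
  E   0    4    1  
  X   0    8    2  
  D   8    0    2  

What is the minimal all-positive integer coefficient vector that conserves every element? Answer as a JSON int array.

T: 1·3+1·1 = 4 | 4·1 = 4
E: 1·0+1·4 = 4 | 4·1 = 4
X: 1·0+1·8 = 8 | 4·2 = 8
D: 1·8+1·0 = 8 | 4·2 = 8
gcd(1,1,4) = 1

Coefficients: [1, 1, 4]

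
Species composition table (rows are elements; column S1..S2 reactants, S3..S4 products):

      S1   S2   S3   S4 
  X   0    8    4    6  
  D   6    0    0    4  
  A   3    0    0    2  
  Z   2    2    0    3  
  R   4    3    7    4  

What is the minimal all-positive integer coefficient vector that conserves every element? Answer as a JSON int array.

X: 4·0+5·8 = 40 | 1·4+6·6 = 40
D: 4·6+5·0 = 24 | 1·0+6·4 = 24
A: 4·3+5·0 = 12 | 1·0+6·2 = 12
Z: 4·2+5·2 = 18 | 1·0+6·3 = 18
R: 4·4+5·3 = 31 | 1·7+6·4 = 31
gcd(4,5,1,6) = 1

Coefficients: [4, 5, 1, 6]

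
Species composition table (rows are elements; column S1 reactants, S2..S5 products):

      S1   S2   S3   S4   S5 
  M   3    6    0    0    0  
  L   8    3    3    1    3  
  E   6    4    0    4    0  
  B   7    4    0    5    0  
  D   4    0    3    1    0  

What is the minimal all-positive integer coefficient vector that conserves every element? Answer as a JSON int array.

M: 6·3 = 18 | 3·6+6·0+6·0+5·0 = 18
L: 6·8 = 48 | 3·3+6·3+6·1+5·3 = 48
E: 6·6 = 36 | 3·4+6·0+6·4+5·0 = 36
B: 6·7 = 42 | 3·4+6·0+6·5+5·0 = 42
D: 6·4 = 24 | 3·0+6·3+6·1+5·0 = 24
gcd(6,3,6,6,5) = 1

Coefficients: [6, 3, 6, 6, 5]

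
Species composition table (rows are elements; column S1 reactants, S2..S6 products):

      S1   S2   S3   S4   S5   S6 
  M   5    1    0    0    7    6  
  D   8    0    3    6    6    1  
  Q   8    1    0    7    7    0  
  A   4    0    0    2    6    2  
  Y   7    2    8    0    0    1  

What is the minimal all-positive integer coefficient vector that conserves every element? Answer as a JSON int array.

Coefficients: [5, 5, 3, 3, 2, 1]

M: 5·5 = 25 | 5·1+3·0+3·0+2·7+1·6 = 25
D: 5·8 = 40 | 5·0+3·3+3·6+2·6+1·1 = 40
Q: 5·8 = 40 | 5·1+3·0+3·7+2·7+1·0 = 40
A: 5·4 = 20 | 5·0+3·0+3·2+2·6+1·2 = 20
Y: 5·7 = 35 | 5·2+3·8+3·0+2·0+1·1 = 35
gcd(5,5,3,3,2,1) = 1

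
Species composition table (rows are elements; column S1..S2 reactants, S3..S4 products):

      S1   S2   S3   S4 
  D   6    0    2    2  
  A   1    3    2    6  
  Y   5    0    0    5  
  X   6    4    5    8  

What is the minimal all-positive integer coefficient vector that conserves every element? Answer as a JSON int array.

Coefficients: [1, 3, 2, 1]

D: 1·6+3·0 = 6 | 2·2+1·2 = 6
A: 1·1+3·3 = 10 | 2·2+1·6 = 10
Y: 1·5+3·0 = 5 | 2·0+1·5 = 5
X: 1·6+3·4 = 18 | 2·5+1·8 = 18
gcd(1,3,2,1) = 1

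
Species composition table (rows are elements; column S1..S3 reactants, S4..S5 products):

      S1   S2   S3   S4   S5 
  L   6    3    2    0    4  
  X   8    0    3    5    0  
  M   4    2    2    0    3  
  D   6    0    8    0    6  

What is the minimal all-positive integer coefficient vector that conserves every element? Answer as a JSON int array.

L: 2·6+2·3+3·2 = 24 | 5·0+6·4 = 24
X: 2·8+2·0+3·3 = 25 | 5·5+6·0 = 25
M: 2·4+2·2+3·2 = 18 | 5·0+6·3 = 18
D: 2·6+2·0+3·8 = 36 | 5·0+6·6 = 36
gcd(2,2,3,5,6) = 1

Coefficients: [2, 2, 3, 5, 6]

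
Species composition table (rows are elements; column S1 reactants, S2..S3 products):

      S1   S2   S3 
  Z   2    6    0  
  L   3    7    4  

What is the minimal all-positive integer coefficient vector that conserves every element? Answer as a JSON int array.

Coefficients: [6, 2, 1]

Z: 6·2 = 12 | 2·6+1·0 = 12
L: 6·3 = 18 | 2·7+1·4 = 18
gcd(6,2,1) = 1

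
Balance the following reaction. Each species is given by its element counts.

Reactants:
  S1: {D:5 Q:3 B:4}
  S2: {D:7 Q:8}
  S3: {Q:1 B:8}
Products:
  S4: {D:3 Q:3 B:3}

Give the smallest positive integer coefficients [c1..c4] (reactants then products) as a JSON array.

D: 1·5+1·7+1·0 = 12 | 4·3 = 12
Q: 1·3+1·8+1·1 = 12 | 4·3 = 12
B: 1·4+1·0+1·8 = 12 | 4·3 = 12
gcd(1,1,1,4) = 1

Coefficients: [1, 1, 1, 4]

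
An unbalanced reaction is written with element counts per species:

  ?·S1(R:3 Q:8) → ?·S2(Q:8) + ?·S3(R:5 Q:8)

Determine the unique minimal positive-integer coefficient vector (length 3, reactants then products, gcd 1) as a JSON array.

R: 5·3 = 15 | 2·0+3·5 = 15
Q: 5·8 = 40 | 2·8+3·8 = 40
gcd(5,2,3) = 1

Coefficients: [5, 2, 3]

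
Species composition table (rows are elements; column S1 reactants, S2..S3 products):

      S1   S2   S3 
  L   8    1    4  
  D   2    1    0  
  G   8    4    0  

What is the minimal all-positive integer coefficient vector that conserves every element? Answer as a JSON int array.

Coefficients: [2, 4, 3]

L: 2·8 = 16 | 4·1+3·4 = 16
D: 2·2 = 4 | 4·1+3·0 = 4
G: 2·8 = 16 | 4·4+3·0 = 16
gcd(2,4,3) = 1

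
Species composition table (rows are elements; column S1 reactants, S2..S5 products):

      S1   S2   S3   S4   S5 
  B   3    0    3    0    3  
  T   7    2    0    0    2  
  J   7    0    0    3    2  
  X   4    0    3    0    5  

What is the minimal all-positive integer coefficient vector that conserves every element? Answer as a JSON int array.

B: 2·3 = 6 | 6·0+1·3+4·0+1·3 = 6
T: 2·7 = 14 | 6·2+1·0+4·0+1·2 = 14
J: 2·7 = 14 | 6·0+1·0+4·3+1·2 = 14
X: 2·4 = 8 | 6·0+1·3+4·0+1·5 = 8
gcd(2,6,1,4,1) = 1

Coefficients: [2, 6, 1, 4, 1]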